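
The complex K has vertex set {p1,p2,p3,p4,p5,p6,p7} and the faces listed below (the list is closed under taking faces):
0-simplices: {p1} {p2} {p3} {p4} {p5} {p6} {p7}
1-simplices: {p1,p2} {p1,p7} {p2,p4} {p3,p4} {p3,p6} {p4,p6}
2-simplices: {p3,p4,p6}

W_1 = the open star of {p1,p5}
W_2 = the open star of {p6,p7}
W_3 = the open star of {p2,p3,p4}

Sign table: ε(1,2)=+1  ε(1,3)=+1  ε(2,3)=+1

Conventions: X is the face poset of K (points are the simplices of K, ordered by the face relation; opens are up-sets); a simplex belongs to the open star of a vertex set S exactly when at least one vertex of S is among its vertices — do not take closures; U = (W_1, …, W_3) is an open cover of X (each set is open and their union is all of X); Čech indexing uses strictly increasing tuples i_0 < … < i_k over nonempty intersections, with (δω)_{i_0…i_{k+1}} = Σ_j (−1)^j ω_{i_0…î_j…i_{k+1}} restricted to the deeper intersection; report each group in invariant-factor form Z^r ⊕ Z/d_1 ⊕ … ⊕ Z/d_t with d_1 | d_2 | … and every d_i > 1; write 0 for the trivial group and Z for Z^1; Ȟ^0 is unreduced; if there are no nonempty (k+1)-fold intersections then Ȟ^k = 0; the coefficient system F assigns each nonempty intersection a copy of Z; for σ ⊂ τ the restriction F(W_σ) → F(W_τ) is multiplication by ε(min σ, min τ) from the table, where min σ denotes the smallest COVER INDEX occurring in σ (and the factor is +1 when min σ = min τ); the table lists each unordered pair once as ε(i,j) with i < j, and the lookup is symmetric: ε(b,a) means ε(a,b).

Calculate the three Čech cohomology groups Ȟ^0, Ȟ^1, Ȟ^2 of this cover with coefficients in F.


Ȟ^0 ≅ Z, Ȟ^1 ≅ Z and Ȟ^2 ≅ 0

intersection data:
  W1={{p1},{p5},{p1,p2},{p1,p7}} W2={{p6},{p7},{p1,p7},{p3,p6},{p4,p6},{p3,p4,p6}} W3={{p2},{p3},{p4},{p1,p2},{p2,p4},{p3,p4},{p3,p6},{p4,p6},{p3,p4,p6}}
  W12={{p1,p7}} W13={{p1,p2}} W23={{p3,p6},{p4,p6},{p3,p4,p6}}
C dims 3,3; δ0: rk 2, SNF 1^2
Ȟ^0 = (3 − 2) − 0 = 1, so Ȟ^0 ≅ Z
Ȟ^1 = (3 − 0) − 2 = 1, so Ȟ^1 ≅ Z
Ȟ^2 = (0 − 0) − 0 = 0, so Ȟ^2 ≅ 0


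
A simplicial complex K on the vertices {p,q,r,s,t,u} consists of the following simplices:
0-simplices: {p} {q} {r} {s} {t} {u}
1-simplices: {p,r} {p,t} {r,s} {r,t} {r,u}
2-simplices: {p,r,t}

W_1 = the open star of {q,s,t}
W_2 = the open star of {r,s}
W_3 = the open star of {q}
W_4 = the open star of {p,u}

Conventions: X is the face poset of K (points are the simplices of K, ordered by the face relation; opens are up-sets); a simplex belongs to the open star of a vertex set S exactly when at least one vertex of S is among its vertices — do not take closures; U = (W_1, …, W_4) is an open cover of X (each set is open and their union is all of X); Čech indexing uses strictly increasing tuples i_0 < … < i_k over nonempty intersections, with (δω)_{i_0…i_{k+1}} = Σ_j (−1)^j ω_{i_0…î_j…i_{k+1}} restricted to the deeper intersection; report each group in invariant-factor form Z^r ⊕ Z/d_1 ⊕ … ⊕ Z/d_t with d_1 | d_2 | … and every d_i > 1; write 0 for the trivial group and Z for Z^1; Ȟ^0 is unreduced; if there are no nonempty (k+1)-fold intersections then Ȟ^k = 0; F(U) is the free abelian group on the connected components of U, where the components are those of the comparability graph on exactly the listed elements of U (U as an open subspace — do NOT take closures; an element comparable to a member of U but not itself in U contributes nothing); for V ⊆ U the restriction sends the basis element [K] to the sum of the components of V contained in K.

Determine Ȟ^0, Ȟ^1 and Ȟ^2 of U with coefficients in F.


Ȟ^0 = Z^2,  Ȟ^1 = 0,  Ȟ^2 = 0

nonempty intersections:
  W1={{q},{s},{t},{p,t},{r,s},{r,t},{p,r,t}} W2={{r},{s},{p,r},{r,s},{r,t},{r,u},{p,r,t}} W3={{q}} W4={{p},{u},{p,r},{p,t},{r,u},{p,r,t}}
  W12={{s},{r,s},{r,t},{p,r,t}} W13={{q}} W14={{p,t},{p,r,t}} W24={{p,r},{r,u},{p,r,t}}
  W124={{p,r,t}}
components per intersection:
  W1: {{q}} {{s},{r,s}} {{t},{p,t},{r,t},{p,r,t}}
  W2: {{r},{s},{p,r},{r,s},{r,t},{r,u},{p,r,t}}
  W3: {{q}}
  W4: {{p},{p,r},{p,t},{p,r,t}} {{u},{r,u}}
  W12: {{s},{r,s}} {{r,t},{p,r,t}}
  W13: {{q}}
  W14: {{p,t},{p,r,t}}
  W24: {{p,r},{p,r,t}} {{r,u}}
  W124: {{p,r,t}}
C dims 7,6,1; δ0: rk 5, SNF 1^5; δ1: rk 1, SNF 1^1
Ȟ^0: (7−5)−0=2 ⇒ Z^2
Ȟ^1: (6−1)−5=0 ⇒ 0
Ȟ^2: (1−0)−1=0 ⇒ 0


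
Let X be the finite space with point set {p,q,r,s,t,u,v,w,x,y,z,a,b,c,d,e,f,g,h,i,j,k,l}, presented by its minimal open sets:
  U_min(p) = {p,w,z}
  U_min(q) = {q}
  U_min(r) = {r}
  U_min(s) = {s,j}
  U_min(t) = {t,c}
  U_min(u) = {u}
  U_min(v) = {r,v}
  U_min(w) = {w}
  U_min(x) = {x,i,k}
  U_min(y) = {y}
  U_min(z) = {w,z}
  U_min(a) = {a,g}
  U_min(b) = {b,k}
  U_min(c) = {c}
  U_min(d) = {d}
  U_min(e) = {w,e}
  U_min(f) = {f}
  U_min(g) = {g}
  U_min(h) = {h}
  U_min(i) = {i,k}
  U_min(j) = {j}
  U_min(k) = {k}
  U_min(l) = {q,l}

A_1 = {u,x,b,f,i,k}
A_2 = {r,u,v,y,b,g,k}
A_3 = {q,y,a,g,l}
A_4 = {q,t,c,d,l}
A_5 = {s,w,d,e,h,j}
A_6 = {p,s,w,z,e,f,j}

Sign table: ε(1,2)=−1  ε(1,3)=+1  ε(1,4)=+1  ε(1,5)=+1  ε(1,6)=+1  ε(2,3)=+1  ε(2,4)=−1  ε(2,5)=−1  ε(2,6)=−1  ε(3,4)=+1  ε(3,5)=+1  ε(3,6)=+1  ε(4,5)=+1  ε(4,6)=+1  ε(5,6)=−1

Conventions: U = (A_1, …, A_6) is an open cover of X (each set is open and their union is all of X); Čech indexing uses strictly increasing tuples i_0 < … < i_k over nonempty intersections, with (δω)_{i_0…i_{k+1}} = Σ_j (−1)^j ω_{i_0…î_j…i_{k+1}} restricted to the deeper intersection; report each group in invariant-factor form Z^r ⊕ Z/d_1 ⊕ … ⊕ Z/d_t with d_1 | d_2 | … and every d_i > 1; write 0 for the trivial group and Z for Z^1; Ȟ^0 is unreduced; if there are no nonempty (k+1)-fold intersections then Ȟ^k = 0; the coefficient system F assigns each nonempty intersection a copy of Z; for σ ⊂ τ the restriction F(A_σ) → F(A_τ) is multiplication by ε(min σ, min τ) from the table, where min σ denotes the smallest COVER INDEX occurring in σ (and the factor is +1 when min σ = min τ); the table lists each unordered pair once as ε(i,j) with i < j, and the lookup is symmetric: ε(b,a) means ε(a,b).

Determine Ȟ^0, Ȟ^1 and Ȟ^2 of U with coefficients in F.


nerve of the cover:
  A12={u,b,k} A16={f} A23={y,g} A34={q,l} A45={d} A56={s,w,e,j}
C dims 6,6; δ0: rk 5, SNF 1^5
Ȟ^0 = (6 − 5) − 0 = 1, so Ȟ^0 ≅ Z
Ȟ^1 = (6 − 0) − 5 = 1, so Ȟ^1 ≅ Z
Ȟ^2 = (0 − 0) − 0 = 0, so Ȟ^2 ≅ 0

Ȟ^0 = Z,  Ȟ^1 = Z,  Ȟ^2 = 0


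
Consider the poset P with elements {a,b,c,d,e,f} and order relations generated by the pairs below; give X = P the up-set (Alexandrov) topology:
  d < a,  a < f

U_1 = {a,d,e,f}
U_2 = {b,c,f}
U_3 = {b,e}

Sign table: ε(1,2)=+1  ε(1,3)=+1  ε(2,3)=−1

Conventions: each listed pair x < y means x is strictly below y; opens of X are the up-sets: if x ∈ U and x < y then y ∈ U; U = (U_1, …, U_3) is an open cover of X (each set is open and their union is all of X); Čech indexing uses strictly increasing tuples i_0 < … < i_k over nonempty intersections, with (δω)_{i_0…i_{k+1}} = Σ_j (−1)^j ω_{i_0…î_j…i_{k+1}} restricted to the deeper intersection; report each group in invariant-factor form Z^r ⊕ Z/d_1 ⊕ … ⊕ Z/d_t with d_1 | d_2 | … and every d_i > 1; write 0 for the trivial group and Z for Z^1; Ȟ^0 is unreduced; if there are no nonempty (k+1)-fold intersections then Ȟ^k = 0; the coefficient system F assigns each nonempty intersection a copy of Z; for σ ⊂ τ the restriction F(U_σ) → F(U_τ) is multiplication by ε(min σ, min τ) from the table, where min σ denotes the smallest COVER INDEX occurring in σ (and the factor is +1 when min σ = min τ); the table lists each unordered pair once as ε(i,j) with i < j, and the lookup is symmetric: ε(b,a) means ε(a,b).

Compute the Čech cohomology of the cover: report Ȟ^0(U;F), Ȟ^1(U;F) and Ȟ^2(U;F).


cover nerve:
  U12={f} U13={e} U23={b}
C dims 3,3; δ0: rk 3, SNF 1^2·2
Ȟ^0: (3−3)−0=0 ⇒ 0
Ȟ^1: (3−0)−3=0 plus torsion [2] ⇒ Z/2
Ȟ^2: (0−0)−0=0 ⇒ 0

Ȟ^0 = 0,  Ȟ^1 = Z/2,  Ȟ^2 = 0


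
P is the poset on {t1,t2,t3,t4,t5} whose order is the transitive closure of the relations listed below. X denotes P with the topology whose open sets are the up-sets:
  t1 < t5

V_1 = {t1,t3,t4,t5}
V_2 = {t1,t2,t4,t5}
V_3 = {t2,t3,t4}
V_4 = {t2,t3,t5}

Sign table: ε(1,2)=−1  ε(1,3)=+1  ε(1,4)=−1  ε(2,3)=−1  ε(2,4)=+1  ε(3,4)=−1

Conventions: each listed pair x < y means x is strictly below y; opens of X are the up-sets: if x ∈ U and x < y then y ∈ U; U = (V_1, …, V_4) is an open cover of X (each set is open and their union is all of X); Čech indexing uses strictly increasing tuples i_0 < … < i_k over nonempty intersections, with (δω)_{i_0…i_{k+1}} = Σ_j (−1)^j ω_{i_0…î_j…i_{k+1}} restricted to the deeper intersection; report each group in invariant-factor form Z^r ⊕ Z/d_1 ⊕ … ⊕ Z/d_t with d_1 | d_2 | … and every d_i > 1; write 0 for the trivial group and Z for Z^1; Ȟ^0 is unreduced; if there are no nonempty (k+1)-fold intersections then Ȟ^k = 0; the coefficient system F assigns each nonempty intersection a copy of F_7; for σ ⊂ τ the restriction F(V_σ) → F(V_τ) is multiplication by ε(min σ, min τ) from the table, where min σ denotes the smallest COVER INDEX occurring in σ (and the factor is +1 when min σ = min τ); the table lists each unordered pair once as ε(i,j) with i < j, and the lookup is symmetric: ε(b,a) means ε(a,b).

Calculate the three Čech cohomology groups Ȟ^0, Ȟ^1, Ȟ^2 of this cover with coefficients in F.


nonempty overlaps:
  V12={t1,t4,t5} V13={t3,t4} V14={t3,t5} V23={t2,t4} V24={t2,t5} V34={t2,t3}
  V123={t4} V124={t5} V134={t3} V234={t2}
C dims 4,6,4; δ0: rk_F7 3; δ1: rk_F7 3
degree 0: 4−3−0 = 1 → Ȟ^0 ≅ Z/7
degree 1: 6−3−3 = 0 → Ȟ^1 ≅ 0
degree 2: 4−0−3 = 1 → Ȟ^2 ≅ Z/7

Ȟ^0 ≅ Z/7, Ȟ^1 ≅ 0, Ȟ^2 ≅ Z/7


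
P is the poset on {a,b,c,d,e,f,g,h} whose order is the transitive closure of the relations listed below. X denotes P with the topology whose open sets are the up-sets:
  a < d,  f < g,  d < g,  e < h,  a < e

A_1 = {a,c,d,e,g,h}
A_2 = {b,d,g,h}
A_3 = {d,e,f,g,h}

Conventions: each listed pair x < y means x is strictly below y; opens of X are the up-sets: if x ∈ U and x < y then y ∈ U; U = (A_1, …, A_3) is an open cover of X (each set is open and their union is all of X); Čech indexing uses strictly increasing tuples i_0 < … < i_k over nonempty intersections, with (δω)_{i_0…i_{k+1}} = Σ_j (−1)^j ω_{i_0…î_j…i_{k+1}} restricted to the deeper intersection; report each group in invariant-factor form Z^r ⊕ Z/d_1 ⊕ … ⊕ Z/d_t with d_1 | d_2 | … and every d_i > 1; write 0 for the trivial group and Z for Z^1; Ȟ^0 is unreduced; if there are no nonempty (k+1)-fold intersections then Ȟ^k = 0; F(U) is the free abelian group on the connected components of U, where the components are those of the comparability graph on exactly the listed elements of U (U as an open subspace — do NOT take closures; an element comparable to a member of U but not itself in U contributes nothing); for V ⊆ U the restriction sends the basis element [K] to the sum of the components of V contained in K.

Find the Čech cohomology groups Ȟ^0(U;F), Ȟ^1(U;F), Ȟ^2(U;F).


Ȟ^0 = Z^3,  Ȟ^1 = 0,  Ȟ^2 = 0

nonempty intersections:
  A12={d,g,h} A13={d,e,g,h} A23={d,g,h}
  A123={d,g,h}
components per intersection:
  A1: {a,d,e,g,h} {c}
  A2: {b} {d,g} {h}
  A3: {d,f,g} {e,h}
  A12: {d,g} {h}
  A13: {d,g} {e,h}
  A23: {d,g} {h}
  A123: {d,g} {h}
C dims 7,6,2; δ0: rk 4, SNF 1^4; δ1: rk 2, SNF 1^2
Ȟ^0: (7−4)−0=3 ⇒ Z^3
Ȟ^1: (6−2)−4=0 ⇒ 0
Ȟ^2: (2−0)−2=0 ⇒ 0


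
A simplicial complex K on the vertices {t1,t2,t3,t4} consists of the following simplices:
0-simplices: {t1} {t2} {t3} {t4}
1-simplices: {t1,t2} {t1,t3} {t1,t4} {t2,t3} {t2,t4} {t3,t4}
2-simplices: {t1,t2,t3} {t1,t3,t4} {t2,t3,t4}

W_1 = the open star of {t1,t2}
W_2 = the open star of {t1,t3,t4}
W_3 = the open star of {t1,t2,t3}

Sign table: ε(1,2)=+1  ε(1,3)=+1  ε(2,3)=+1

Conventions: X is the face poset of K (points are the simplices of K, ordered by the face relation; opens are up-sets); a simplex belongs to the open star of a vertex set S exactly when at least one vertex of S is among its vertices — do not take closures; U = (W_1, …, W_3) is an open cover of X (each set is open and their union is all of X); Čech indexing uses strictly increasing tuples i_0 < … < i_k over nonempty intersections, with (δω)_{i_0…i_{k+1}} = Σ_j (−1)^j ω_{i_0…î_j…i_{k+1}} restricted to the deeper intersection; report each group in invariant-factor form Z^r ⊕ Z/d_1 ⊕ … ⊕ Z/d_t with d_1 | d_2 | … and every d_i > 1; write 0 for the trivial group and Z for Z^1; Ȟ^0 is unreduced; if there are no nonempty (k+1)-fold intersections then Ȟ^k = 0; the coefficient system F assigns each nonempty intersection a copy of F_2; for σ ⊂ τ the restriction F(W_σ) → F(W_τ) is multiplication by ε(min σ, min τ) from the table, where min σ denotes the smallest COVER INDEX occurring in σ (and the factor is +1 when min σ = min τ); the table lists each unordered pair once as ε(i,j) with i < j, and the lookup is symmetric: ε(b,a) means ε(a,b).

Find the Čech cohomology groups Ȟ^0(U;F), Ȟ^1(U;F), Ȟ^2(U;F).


Ȟ^0 = Z/2, Ȟ^1 = 0 and Ȟ^2 = 0

nerve simplices:
  W1={{t1},{t2},{t1,t2},{t1,t3},{t1,t4},{t2,t3},{t2,t4},{t1,t2,t3},{t1,t3,t4},{t2,t3,t4}} W2={{t1},{t3},{t4},{t1,t2},{t1,t3},{t1,t4},{t2,t3},{t2,t4},{t3,t4},{t1,t2,t3},{t1,t3,t4},{t2,t3,t4}} W3={{t1},{t2},{t3},{t1,t2},{t1,t3},{t1,t4},{t2,t3},{t2,t4},{t3,t4},{t1,t2,t3},{t1,t3,t4},{t2,t3,t4}}
  W12={{t1},{t1,t2},{t1,t3},{t1,t4},{t2,t3},{t2,t4},{t1,t2,t3},{t1,t3,t4},{t2,t3,t4}} W13={{t1},{t2},{t1,t2},{t1,t3},{t1,t4},{t2,t3},{t2,t4},{t1,t2,t3},{t1,t3,t4},{t2,t3,t4}} W23={{t1},{t3},{t1,t2},{t1,t3},{t1,t4},{t2,t3},{t2,t4},{t3,t4},{t1,t2,t3},{t1,t3,t4},{t2,t3,t4}}
  W123={{t1},{t1,t2},{t1,t3},{t1,t4},{t2,t3},{t2,t4},{t1,t2,t3},{t1,t3,t4},{t2,t3,t4}}
C dims 3,3,1; δ0: rk_F2 2; δ1: rk_F2 1
degree 0: 3−2−0 = 1 → Ȟ^0 ≅ Z/2
degree 1: 3−1−2 = 0 → Ȟ^1 ≅ 0
degree 2: 1−0−1 = 0 → Ȟ^2 ≅ 0


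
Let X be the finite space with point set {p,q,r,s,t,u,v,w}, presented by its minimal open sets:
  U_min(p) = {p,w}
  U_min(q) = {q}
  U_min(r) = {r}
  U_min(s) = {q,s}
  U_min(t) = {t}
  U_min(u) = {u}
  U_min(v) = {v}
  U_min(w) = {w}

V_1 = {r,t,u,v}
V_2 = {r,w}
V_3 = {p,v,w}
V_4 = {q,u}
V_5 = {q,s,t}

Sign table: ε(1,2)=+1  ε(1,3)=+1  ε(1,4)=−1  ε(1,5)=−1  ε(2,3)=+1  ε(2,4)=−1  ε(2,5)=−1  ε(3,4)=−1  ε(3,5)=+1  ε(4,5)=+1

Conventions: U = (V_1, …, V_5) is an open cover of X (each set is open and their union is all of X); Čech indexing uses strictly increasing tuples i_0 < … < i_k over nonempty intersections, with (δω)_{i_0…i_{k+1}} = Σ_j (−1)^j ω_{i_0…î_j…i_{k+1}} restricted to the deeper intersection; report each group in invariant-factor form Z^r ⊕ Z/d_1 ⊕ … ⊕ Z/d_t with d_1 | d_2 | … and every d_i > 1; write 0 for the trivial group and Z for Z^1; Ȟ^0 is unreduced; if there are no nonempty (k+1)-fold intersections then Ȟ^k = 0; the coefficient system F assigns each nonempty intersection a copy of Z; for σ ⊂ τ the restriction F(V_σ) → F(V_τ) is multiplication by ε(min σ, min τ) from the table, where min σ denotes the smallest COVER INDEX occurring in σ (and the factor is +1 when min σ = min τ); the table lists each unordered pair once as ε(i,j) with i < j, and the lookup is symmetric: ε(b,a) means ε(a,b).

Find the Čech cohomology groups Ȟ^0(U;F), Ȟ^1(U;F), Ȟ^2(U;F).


Ȟ^0 ≅ Z,  Ȟ^1 ≅ Z^2,  Ȟ^2 ≅ 0

nerve simplices:
  V12={r} V13={v} V14={u} V15={t} V23={w} V45={q}
C dims 5,6; δ0: rk 4, SNF 1^4
degree 0: 5−4−0 = 1 → Ȟ^0 ≅ Z
degree 1: 6−0−4 = 2 → Ȟ^1 ≅ Z^2
degree 2: 0−0−0 = 0 → Ȟ^2 ≅ 0


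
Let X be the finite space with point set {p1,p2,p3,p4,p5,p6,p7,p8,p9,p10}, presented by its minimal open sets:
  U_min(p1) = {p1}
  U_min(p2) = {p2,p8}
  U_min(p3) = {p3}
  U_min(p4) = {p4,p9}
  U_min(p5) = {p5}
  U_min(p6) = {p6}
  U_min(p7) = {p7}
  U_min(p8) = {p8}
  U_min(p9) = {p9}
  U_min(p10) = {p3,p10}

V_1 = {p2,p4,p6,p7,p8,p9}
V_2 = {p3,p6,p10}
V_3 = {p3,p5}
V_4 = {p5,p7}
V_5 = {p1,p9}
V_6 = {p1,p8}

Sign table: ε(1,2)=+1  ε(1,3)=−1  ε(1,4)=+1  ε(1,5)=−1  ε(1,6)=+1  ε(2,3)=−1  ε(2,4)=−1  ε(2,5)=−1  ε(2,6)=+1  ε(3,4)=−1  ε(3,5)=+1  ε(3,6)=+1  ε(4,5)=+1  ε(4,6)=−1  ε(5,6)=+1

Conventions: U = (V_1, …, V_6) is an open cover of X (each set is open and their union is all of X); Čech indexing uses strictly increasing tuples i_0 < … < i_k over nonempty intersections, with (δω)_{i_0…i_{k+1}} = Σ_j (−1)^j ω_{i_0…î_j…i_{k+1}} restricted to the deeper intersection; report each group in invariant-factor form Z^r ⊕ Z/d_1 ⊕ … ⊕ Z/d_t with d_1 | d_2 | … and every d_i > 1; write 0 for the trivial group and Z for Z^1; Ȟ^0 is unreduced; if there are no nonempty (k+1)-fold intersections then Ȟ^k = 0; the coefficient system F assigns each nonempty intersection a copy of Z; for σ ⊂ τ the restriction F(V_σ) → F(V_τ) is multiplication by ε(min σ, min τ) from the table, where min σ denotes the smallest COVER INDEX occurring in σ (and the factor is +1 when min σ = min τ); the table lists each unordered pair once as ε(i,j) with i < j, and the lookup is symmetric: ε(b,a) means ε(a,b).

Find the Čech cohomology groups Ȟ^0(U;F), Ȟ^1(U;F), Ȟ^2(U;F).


nerve simplices:
  V12={p6} V14={p7} V15={p9} V16={p8} V23={p3} V34={p5} V56={p1}
C dims 6,7; δ0: rk 6, SNF 1^5·2
degree 0: 6−6−0 = 0 → Ȟ^0 ≅ 0
degree 1: 7−0−6 = 1 plus torsion [2] → Ȟ^1 ≅ Z ⊕ Z/2
degree 2: 0−0−0 = 0 → Ȟ^2 ≅ 0

Ȟ^0 ≅ 0,  Ȟ^1 ≅ Z ⊕ Z/2,  Ȟ^2 ≅ 0


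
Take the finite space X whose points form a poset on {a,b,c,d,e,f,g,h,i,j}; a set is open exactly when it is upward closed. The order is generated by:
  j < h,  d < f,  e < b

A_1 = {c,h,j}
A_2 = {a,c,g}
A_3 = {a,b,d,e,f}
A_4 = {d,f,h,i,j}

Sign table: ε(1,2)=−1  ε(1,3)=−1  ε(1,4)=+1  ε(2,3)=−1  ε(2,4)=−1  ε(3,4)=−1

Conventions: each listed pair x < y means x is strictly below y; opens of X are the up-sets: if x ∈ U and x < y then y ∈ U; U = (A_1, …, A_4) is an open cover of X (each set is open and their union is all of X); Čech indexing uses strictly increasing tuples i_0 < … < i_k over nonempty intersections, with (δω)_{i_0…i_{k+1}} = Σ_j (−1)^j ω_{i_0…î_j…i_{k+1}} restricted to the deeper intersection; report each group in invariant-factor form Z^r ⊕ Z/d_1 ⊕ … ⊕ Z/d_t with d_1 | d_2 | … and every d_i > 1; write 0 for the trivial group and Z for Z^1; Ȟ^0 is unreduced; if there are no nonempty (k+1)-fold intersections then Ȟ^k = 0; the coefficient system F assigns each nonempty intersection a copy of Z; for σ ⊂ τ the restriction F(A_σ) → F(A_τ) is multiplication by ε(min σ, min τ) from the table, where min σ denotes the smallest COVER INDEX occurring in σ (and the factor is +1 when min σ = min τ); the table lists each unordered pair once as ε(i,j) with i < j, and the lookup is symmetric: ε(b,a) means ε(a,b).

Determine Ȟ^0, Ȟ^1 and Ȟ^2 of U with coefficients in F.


nerve of the cover:
  A12={c} A14={h,j} A23={a} A34={d,f}
C dims 4,4; δ0: rk 4, SNF 1^3·2
Ȟ^0 = (4 − 4) − 0 = 0, so Ȟ^0 ≅ 0
Ȟ^1 = (4 − 0) − 4 = 0 plus torsion [2], so Ȟ^1 ≅ Z/2
Ȟ^2 = (0 − 0) − 0 = 0, so Ȟ^2 ≅ 0

Ȟ^0 ≅ 0, Ȟ^1 ≅ Z/2 and Ȟ^2 ≅ 0


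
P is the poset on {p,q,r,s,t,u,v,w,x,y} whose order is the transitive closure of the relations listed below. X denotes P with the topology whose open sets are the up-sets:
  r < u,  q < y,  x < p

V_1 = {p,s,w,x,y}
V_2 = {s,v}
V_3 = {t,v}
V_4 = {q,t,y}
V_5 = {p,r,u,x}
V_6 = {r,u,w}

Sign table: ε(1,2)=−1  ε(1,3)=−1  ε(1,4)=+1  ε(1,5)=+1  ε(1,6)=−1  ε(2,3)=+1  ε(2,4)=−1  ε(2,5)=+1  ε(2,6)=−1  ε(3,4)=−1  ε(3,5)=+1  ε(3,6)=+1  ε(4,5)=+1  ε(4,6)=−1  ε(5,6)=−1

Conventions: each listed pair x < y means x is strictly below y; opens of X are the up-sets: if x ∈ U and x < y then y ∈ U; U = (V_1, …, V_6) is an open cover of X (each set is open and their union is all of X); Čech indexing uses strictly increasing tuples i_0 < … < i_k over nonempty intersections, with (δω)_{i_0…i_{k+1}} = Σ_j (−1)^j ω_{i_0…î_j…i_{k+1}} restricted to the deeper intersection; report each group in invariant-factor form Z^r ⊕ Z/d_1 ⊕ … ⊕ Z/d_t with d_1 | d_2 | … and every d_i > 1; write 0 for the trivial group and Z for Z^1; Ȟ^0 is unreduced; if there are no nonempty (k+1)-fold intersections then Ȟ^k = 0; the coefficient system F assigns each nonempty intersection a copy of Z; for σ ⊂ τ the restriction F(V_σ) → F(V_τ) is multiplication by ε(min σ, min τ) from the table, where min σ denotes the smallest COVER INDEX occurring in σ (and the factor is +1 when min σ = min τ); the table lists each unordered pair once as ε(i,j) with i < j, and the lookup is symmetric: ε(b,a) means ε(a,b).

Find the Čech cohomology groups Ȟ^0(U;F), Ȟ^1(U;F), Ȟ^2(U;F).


Ȟ^0(U;F) ≅ Z,  Ȟ^1(U;F) ≅ Z^2,  Ȟ^2(U;F) ≅ 0

cover nerve:
  V12={s} V14={y} V15={p,x} V16={w} V23={v} V34={t} V56={r,u}
C dims 6,7; δ0: rk 5, SNF 1^5
Ȟ^0: (6−5)−0=1 ⇒ Z
Ȟ^1: (7−0)−5=2 ⇒ Z^2
Ȟ^2: (0−0)−0=0 ⇒ 0


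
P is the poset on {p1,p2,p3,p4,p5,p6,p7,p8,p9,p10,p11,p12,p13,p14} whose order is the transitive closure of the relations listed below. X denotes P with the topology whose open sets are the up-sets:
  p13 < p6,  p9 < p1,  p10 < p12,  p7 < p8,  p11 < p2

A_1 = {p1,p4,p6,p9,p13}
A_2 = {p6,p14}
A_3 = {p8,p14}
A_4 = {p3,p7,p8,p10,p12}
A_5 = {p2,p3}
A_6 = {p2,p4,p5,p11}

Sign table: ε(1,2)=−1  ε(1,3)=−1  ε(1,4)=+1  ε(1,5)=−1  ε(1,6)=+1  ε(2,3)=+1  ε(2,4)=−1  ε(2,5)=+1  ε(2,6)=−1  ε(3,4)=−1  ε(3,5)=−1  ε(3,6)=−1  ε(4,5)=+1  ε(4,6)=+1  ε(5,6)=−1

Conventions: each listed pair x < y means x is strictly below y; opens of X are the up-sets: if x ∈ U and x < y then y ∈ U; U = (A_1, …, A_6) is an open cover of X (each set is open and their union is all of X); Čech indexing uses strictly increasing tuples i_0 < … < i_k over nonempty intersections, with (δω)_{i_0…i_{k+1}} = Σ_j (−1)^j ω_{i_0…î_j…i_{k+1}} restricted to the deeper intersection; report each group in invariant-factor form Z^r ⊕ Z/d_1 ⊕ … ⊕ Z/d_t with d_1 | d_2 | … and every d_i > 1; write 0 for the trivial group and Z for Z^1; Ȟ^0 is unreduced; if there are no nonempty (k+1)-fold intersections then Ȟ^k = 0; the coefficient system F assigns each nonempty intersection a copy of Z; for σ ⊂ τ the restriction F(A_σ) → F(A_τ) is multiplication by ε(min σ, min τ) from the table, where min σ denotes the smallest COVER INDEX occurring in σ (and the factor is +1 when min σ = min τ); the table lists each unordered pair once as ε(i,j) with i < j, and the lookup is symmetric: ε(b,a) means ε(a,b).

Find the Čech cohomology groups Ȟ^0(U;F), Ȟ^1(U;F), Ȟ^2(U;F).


Ȟ^0(U;F) ≅ 0, Ȟ^1(U;F) ≅ Z/2, Ȟ^2(U;F) ≅ 0

cover nerve:
  A12={p6} A16={p4} A23={p14} A34={p8} A45={p3} A56={p2}
C dims 6,6; δ0: rk 6, SNF 1^5·2
Ȟ^0: (6−6)−0=0 ⇒ 0
Ȟ^1: (6−0)−6=0 plus torsion [2] ⇒ Z/2
Ȟ^2: (0−0)−0=0 ⇒ 0


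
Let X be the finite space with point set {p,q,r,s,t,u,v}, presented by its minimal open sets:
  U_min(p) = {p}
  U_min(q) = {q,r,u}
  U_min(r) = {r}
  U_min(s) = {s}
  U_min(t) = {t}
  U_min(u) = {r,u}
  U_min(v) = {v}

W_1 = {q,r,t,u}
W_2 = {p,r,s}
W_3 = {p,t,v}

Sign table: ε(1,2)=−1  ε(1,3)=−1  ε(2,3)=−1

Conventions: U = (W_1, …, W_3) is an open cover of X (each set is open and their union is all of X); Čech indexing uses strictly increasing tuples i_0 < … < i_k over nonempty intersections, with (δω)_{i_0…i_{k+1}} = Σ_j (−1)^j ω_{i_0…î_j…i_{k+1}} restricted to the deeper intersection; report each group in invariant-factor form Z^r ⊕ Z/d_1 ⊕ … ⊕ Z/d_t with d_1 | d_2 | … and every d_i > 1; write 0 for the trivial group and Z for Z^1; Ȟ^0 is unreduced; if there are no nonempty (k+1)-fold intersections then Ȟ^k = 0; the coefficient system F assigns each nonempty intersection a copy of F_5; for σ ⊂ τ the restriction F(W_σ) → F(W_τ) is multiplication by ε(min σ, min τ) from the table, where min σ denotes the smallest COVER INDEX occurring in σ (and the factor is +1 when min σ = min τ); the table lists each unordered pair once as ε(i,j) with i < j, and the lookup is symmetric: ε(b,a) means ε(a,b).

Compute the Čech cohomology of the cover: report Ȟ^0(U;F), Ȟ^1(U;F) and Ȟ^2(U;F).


intersection data:
  W12={r} W13={t} W23={p}
C dims 3,3; δ0: rk_F5 3
Ȟ^0 = (3 − 3) − 0 = 0, so Ȟ^0 ≅ 0
Ȟ^1 = (3 − 0) − 3 = 0, so Ȟ^1 ≅ 0
Ȟ^2 = (0 − 0) − 0 = 0, so Ȟ^2 ≅ 0

Ȟ^0 = 0,  Ȟ^1 = 0,  Ȟ^2 = 0


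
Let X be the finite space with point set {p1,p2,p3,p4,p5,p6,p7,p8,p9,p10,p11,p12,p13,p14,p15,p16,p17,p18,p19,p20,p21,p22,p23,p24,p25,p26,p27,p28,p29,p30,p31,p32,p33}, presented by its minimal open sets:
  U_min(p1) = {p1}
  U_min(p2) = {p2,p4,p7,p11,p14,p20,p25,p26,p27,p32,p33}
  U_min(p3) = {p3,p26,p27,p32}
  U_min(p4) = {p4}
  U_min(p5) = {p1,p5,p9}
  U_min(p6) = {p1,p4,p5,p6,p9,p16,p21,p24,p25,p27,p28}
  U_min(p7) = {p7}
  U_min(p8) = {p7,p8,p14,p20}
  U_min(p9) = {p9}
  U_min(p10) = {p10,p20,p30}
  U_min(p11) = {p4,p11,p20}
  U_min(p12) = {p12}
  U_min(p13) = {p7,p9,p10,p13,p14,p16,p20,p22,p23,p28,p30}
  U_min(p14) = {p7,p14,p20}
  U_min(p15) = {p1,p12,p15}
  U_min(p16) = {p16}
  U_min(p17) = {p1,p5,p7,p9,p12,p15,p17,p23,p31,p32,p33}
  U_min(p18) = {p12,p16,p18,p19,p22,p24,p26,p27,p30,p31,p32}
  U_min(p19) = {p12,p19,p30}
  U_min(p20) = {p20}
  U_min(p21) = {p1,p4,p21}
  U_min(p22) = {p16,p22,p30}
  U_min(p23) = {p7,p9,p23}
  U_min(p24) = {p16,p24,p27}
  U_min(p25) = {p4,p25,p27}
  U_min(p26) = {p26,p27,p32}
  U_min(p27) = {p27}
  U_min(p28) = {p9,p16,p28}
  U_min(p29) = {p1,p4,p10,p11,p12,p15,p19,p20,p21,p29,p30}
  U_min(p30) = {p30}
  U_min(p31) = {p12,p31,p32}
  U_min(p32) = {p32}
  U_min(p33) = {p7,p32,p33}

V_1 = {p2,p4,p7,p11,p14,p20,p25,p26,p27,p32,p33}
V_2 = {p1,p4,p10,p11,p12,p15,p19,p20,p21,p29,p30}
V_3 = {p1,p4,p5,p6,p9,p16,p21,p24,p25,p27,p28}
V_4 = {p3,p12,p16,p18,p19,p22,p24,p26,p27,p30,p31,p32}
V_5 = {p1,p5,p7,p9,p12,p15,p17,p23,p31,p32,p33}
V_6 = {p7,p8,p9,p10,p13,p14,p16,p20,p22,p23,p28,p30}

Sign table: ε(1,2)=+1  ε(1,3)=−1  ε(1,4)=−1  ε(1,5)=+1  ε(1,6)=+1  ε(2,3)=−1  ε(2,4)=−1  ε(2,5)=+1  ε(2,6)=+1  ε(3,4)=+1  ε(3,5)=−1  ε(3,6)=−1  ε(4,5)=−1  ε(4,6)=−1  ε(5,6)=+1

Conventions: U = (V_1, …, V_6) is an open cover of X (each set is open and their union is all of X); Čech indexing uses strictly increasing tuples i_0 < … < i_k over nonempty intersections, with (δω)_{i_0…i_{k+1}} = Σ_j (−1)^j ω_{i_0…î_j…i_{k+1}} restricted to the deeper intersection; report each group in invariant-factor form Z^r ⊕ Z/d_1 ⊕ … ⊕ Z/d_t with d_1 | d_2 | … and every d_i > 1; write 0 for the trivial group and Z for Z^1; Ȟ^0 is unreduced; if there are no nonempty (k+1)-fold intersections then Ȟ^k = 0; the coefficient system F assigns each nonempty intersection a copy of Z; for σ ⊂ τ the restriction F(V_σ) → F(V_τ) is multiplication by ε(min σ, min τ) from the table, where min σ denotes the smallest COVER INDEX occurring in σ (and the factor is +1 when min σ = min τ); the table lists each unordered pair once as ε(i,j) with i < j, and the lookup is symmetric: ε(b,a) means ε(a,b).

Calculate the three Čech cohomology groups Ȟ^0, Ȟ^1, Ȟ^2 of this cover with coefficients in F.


nerve of the cover:
  V12={p4,p11,p20} V13={p4,p25,p27} V14={p26,p27,p32} V15={p7,p32,p33} V16={p7,p14,p20} V23={p1,p4,p21} V24={p12,p19,p30} V25={p1,p12,p15} V26={p10,p20,p30} V34={p16,p24,p27} V35={p1,p5,p9} V36={p9,p16,p28} V45={p12,p31,p32} V46={p16,p22,p30} V56={p7,p9,p23}
  V123={p4} V126={p20} V134={p27} V145={p32} V156={p7} V235={p1} V245={p12} V246={p30} V346={p16} V356={p9}
C dims 6,15,10; δ0: rk 5, SNF 1^5; δ1: rk 10, SNF 1^9·2
Ȟ^0 = (6 − 5) − 0 = 1, so Ȟ^0 ≅ Z
Ȟ^1 = (15 − 10) − 5 = 0, so Ȟ^1 ≅ 0
Ȟ^2 = (10 − 0) − 10 = 0 plus torsion [2], so Ȟ^2 ≅ Z/2

Ȟ^0(U;F) ≅ Z,  Ȟ^1(U;F) ≅ 0,  Ȟ^2(U;F) ≅ Z/2


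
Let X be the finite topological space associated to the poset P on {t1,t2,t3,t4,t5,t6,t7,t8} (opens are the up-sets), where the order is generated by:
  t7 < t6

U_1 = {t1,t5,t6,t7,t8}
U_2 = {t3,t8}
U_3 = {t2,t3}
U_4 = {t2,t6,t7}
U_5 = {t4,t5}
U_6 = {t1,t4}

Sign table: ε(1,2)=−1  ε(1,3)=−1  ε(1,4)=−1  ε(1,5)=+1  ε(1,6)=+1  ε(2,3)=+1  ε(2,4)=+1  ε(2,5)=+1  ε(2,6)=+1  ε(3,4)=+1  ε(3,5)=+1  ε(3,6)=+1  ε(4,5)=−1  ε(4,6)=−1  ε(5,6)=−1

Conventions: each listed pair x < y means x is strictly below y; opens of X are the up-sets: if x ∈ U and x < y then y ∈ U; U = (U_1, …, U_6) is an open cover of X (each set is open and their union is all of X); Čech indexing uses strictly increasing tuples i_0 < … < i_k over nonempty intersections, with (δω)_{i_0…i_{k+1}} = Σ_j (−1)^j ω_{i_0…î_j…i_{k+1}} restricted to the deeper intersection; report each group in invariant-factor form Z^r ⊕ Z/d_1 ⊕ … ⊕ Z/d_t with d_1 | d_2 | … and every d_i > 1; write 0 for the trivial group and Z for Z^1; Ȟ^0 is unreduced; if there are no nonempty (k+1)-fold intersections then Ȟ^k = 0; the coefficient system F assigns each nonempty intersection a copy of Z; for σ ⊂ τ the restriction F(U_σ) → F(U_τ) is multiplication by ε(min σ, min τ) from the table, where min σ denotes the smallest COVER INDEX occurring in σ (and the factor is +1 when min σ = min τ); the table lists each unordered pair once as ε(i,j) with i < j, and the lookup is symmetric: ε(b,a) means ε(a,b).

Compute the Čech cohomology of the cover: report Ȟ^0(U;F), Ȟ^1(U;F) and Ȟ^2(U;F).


intersection data:
  U12={t8} U14={t6,t7} U15={t5} U16={t1} U23={t3} U34={t2} U56={t4}
C dims 6,7; δ0: rk 6, SNF 1^5·2
Ȟ^0 = (6 − 6) − 0 = 0, so Ȟ^0 ≅ 0
Ȟ^1 = (7 − 0) − 6 = 1 plus torsion [2], so Ȟ^1 ≅ Z ⊕ Z/2
Ȟ^2 = (0 − 0) − 0 = 0, so Ȟ^2 ≅ 0

Ȟ^0 ≅ 0; Ȟ^1 ≅ Z ⊕ Z/2; Ȟ^2 ≅ 0


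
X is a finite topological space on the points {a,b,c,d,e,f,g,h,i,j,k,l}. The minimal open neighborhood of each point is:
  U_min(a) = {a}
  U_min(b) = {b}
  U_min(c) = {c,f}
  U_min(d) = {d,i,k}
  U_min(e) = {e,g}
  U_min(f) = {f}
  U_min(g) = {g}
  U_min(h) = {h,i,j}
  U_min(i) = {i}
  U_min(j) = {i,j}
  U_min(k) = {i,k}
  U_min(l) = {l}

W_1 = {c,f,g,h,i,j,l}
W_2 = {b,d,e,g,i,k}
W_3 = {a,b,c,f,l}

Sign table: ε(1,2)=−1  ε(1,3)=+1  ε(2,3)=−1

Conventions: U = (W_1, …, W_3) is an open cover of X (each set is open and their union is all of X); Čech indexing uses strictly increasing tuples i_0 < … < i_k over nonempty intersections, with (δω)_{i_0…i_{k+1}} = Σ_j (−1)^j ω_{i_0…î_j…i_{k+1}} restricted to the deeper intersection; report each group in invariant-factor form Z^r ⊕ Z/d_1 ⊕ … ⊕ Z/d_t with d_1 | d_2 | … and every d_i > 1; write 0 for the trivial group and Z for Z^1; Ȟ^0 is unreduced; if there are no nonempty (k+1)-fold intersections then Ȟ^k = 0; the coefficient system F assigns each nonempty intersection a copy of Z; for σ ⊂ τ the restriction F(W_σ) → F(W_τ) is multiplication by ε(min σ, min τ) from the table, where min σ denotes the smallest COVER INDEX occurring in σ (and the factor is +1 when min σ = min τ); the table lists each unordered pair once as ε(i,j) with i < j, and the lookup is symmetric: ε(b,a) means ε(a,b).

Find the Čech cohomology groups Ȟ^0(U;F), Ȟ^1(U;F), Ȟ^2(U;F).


Ȟ^0 = Z; Ȟ^1 = Z; Ȟ^2 = 0

nonempty intersections:
  W12={g,i} W13={c,f,l} W23={b}
C dims 3,3; δ0: rk 2, SNF 1^2
Ȟ^0: (3−2)−0=1 ⇒ Z
Ȟ^1: (3−0)−2=1 ⇒ Z
Ȟ^2: (0−0)−0=0 ⇒ 0


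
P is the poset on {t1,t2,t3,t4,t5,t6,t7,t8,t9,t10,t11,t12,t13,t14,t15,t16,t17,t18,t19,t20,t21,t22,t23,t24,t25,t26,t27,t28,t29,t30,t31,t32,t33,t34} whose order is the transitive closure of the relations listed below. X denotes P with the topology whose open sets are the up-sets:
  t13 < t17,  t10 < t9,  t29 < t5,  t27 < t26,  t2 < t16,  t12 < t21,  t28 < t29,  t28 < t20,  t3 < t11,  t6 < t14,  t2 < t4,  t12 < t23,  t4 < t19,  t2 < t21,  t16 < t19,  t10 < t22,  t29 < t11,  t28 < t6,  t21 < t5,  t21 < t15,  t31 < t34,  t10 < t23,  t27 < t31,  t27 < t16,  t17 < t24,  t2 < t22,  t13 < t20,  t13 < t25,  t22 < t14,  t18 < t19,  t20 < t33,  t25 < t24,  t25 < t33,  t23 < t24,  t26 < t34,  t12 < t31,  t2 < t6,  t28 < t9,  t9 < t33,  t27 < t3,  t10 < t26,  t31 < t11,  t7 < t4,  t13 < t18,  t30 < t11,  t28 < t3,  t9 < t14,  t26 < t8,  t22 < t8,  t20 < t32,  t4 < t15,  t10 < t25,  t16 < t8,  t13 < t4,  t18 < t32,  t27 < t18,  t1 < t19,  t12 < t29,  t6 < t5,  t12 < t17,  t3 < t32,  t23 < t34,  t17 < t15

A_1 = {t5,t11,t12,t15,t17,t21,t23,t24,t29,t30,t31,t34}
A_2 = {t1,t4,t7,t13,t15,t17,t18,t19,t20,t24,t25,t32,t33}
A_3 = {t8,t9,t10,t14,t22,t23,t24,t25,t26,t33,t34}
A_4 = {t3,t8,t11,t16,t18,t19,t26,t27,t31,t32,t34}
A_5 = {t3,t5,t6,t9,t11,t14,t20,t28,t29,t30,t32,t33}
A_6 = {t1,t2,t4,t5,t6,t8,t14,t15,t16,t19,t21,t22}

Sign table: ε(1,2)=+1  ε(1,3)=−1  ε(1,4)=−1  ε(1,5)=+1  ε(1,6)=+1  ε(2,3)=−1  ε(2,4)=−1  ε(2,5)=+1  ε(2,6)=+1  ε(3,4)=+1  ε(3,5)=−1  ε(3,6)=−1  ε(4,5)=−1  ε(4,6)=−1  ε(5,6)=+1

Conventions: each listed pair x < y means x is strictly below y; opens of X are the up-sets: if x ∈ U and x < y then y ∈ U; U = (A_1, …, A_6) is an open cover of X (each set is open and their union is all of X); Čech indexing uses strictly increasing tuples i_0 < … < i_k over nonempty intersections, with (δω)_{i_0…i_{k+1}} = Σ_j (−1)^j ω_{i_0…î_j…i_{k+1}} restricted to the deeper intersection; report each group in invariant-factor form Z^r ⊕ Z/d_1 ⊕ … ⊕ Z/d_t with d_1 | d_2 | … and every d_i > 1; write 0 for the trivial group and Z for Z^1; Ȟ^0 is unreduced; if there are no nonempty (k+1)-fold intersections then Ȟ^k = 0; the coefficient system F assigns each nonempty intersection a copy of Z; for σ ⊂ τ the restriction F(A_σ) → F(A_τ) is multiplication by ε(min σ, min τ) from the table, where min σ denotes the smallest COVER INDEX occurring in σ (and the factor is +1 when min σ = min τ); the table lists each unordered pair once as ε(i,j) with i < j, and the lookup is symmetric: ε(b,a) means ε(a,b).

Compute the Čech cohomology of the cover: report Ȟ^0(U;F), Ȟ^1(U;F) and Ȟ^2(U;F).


Ȟ^0(U;F) ≅ Z, Ȟ^1(U;F) ≅ 0 and Ȟ^2(U;F) ≅ Z/2

nonempty overlaps:
  A12={t15,t17,t24} A13={t23,t24,t34} A14={t11,t31,t34} A15={t5,t11,t29,t30} A16={t5,t15,t21} A23={t24,t25,t33} A24={t18,t19,t32} A25={t20,t32,t33} A26={t1,t4,t15,t19} A34={t8,t26,t34} A35={t9,t14,t33} A36={t8,t14,t22} A45={t3,t11,t32} A46={t8,t16,t19} A56={t5,t6,t14}
  A123={t24} A126={t15} A134={t34} A145={t11} A156={t5} A235={t33} A245={t32} A246={t19} A346={t8} A356={t14}
C dims 6,15,10; δ0: rk 5, SNF 1^5; δ1: rk 10, SNF 1^9·2
degree 0: 6−5−0 = 1 → Ȟ^0 ≅ Z
degree 1: 15−10−5 = 0 → Ȟ^1 ≅ 0
degree 2: 10−0−10 = 0 plus torsion [2] → Ȟ^2 ≅ Z/2


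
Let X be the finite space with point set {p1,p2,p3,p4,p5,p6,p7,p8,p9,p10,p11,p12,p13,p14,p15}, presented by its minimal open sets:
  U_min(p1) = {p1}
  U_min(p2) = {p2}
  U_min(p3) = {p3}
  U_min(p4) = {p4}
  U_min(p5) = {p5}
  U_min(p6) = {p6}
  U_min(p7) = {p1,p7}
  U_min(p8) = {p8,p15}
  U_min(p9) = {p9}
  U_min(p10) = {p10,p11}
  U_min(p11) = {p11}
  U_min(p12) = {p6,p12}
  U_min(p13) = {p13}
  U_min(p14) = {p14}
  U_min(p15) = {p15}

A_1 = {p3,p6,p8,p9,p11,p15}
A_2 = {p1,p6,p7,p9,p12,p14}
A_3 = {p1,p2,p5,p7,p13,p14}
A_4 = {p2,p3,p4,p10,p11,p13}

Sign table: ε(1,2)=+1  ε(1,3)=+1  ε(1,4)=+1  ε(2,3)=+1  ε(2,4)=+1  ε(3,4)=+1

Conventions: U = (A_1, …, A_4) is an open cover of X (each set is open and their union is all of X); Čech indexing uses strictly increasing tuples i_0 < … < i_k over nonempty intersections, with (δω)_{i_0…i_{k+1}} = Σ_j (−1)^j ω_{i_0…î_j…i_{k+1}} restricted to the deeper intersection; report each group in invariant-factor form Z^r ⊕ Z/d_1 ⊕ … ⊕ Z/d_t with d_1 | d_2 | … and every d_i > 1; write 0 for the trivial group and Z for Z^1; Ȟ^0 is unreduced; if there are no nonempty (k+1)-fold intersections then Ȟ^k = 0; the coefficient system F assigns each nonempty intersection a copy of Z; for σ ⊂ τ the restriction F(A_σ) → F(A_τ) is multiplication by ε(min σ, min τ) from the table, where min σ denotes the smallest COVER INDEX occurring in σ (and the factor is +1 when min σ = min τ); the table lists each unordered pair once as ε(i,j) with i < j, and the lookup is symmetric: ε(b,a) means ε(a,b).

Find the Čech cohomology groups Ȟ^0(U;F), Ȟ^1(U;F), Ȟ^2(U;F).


nerve of the cover:
  A12={p6,p9} A14={p3,p11} A23={p1,p7,p14} A34={p2,p13}
C dims 4,4; δ0: rk 3, SNF 1^3
Ȟ^0 = (4 − 3) − 0 = 1, so Ȟ^0 ≅ Z
Ȟ^1 = (4 − 0) − 3 = 1, so Ȟ^1 ≅ Z
Ȟ^2 = (0 − 0) − 0 = 0, so Ȟ^2 ≅ 0

Ȟ^0 ≅ Z,  Ȟ^1 ≅ Z,  Ȟ^2 ≅ 0


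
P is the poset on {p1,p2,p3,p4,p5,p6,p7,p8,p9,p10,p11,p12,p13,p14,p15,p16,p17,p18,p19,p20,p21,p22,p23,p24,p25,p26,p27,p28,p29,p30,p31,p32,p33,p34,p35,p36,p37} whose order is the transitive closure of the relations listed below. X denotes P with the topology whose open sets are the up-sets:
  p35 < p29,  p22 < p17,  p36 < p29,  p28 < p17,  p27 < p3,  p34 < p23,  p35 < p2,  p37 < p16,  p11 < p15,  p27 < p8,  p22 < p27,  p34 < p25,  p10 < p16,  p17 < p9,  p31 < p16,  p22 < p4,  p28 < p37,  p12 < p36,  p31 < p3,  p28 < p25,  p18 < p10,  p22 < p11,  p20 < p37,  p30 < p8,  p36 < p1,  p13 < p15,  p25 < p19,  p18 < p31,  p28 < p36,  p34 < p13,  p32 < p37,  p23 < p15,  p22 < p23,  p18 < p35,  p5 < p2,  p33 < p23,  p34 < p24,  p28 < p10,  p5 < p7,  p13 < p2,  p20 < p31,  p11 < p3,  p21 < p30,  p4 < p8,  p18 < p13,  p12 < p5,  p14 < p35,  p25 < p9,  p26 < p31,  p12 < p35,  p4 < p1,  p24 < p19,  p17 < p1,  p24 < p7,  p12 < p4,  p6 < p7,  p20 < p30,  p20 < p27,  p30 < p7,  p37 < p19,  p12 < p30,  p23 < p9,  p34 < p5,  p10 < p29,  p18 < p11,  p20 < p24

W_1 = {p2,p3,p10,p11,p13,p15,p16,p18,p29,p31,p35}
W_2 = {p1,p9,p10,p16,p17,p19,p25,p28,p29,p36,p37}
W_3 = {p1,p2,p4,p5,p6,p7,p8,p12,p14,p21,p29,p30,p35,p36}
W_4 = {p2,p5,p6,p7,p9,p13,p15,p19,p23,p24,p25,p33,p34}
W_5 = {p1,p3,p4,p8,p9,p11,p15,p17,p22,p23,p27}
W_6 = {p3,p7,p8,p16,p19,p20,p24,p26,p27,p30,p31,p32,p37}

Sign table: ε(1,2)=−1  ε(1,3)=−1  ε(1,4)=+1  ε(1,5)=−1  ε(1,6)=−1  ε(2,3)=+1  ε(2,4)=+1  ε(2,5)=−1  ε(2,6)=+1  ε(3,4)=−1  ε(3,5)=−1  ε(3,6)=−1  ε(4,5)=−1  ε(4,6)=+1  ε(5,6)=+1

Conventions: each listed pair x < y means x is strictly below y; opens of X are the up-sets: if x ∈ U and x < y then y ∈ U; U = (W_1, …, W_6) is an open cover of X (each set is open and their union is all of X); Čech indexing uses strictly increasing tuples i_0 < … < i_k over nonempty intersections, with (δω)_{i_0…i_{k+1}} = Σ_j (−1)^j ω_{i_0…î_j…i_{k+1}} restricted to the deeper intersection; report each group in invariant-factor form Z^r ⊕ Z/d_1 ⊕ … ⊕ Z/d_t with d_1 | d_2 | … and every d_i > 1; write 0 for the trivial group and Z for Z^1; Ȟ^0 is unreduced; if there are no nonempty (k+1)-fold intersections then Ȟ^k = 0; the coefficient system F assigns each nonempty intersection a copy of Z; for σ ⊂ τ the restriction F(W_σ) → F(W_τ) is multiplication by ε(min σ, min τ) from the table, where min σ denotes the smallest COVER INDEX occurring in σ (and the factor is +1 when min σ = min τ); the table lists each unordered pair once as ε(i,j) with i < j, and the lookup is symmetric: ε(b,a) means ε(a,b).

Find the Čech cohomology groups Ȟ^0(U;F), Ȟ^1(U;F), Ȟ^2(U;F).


Ȟ^0 ≅ 0, Ȟ^1 ≅ Z/2 and Ȟ^2 ≅ Z

nerve simplices:
  W12={p10,p16,p29} W13={p2,p29,p35} W14={p2,p13,p15} W15={p3,p11,p15} W16={p3,p16,p31} W23={p1,p29,p36} W24={p9,p19,p25} W25={p1,p9,p17} W26={p16,p19,p37} W34={p2,p5,p6,p7} W35={p1,p4,p8} W36={p7,p8,p30} W45={p9,p15,p23} W46={p7,p19,p24} W56={p3,p8,p27}
  W123={p29} W126={p16} W134={p2} W145={p15} W156={p3} W235={p1} W245={p9} W246={p19} W346={p7} W356={p8}
C dims 6,15,10; δ0: rk 6, SNF 1^5·2; δ1: rk 9, SNF 1^9
degree 0: 6−6−0 = 0 → Ȟ^0 ≅ 0
degree 1: 15−9−6 = 0 plus torsion [2] → Ȟ^1 ≅ Z/2
degree 2: 10−0−9 = 1 → Ȟ^2 ≅ Z
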